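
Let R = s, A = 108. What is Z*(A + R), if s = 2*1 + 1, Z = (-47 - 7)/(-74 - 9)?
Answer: 5994/83 ≈ 72.217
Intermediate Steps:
Z = 54/83 (Z = -54/(-83) = -54*(-1/83) = 54/83 ≈ 0.65060)
s = 3 (s = 2 + 1 = 3)
R = 3
Z*(A + R) = 54*(108 + 3)/83 = (54/83)*111 = 5994/83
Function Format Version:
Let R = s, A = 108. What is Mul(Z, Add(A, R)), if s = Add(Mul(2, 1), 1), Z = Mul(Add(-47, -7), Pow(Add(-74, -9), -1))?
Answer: Rational(5994, 83) ≈ 72.217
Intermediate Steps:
Z = Rational(54, 83) (Z = Mul(-54, Pow(-83, -1)) = Mul(-54, Rational(-1, 83)) = Rational(54, 83) ≈ 0.65060)
s = 3 (s = Add(2, 1) = 3)
R = 3
Mul(Z, Add(A, R)) = Mul(Rational(54, 83), Add(108, 3)) = Mul(Rational(54, 83), 111) = Rational(5994, 83)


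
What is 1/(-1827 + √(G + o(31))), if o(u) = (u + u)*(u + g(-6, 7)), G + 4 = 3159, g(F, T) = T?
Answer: -609/1110806 - √5511/3332418 ≈ -0.00057053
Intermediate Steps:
G = 3155 (G = -4 + 3159 = 3155)
o(u) = 2*u*(7 + u) (o(u) = (u + u)*(u + 7) = (2*u)*(7 + u) = 2*u*(7 + u))
1/(-1827 + √(G + o(31))) = 1/(-1827 + √(3155 + 2*31*(7 + 31))) = 1/(-1827 + √(3155 + 2*31*38)) = 1/(-1827 + √(3155 + 2356)) = 1/(-1827 + √5511)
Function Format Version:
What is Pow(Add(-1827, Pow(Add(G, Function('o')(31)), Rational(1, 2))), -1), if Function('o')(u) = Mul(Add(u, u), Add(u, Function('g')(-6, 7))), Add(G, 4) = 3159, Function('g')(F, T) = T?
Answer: Add(Rational(-609, 1110806), Mul(Rational(-1, 3332418), Pow(5511, Rational(1, 2)))) ≈ -0.00057053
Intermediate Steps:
G = 3155 (G = Add(-4, 3159) = 3155)
Function('o')(u) = Mul(2, u, Add(7, u)) (Function('o')(u) = Mul(Add(u, u), Add(u, 7)) = Mul(Mul(2, u), Add(7, u)) = Mul(2, u, Add(7, u)))
Pow(Add(-1827, Pow(Add(G, Function('o')(31)), Rational(1, 2))), -1) = Pow(Add(-1827, Pow(Add(3155, Mul(2, 31, Add(7, 31))), Rational(1, 2))), -1) = Pow(Add(-1827, Pow(Add(3155, Mul(2, 31, 38)), Rational(1, 2))), -1) = Pow(Add(-1827, Pow(Add(3155, 2356), Rational(1, 2))), -1) = Pow(Add(-1827, Pow(5511, Rational(1, 2))), -1)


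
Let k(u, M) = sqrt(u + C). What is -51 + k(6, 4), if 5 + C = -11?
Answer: -51 + I*sqrt(10) ≈ -51.0 + 3.1623*I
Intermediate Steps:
C = -16 (C = -5 - 11 = -16)
k(u, M) = sqrt(-16 + u) (k(u, M) = sqrt(u - 16) = sqrt(-16 + u))
-51 + k(6, 4) = -51 + sqrt(-16 + 6) = -51 + sqrt(-10) = -51 + I*sqrt(10)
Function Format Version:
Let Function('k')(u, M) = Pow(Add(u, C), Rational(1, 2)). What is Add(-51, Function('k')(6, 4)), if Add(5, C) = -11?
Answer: Add(-51, Mul(I, Pow(10, Rational(1, 2)))) ≈ Add(-51.000, Mul(3.1623, I))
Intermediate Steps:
C = -16 (C = Add(-5, -11) = -16)
Function('k')(u, M) = Pow(Add(-16, u), Rational(1, 2)) (Function('k')(u, M) = Pow(Add(u, -16), Rational(1, 2)) = Pow(Add(-16, u), Rational(1, 2)))
Add(-51, Function('k')(6, 4)) = Add(-51, Pow(Add(-16, 6), Rational(1, 2))) = Add(-51, Pow(-10, Rational(1, 2))) = Add(-51, Mul(I, Pow(10, Rational(1, 2))))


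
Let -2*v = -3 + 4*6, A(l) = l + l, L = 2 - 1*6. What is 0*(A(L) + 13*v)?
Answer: 0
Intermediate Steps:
L = -4 (L = 2 - 6 = -4)
A(l) = 2*l
v = -21/2 (v = -(-3 + 4*6)/2 = -(-3 + 24)/2 = -½*21 = -21/2 ≈ -10.500)
0*(A(L) + 13*v) = 0*(2*(-4) + 13*(-21/2)) = 0*(-8 - 273/2) = 0*(-289/2) = 0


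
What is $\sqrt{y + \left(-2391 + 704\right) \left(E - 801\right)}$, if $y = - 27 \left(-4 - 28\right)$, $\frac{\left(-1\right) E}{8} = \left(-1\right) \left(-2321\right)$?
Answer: $\sqrt{32676367} \approx 5716.3$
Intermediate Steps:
$E = -18568$ ($E = - 8 \left(\left(-1\right) \left(-2321\right)\right) = \left(-8\right) 2321 = -18568$)
$y = 864$ ($y = \left(-27\right) \left(-32\right) = 864$)
$\sqrt{y + \left(-2391 + 704\right) \left(E - 801\right)} = \sqrt{864 + \left(-2391 + 704\right) \left(-18568 - 801\right)} = \sqrt{864 - -32675503} = \sqrt{864 + 32675503} = \sqrt{32676367}$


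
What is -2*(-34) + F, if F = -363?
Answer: -295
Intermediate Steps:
-2*(-34) + F = -2*(-34) - 363 = 68 - 363 = -295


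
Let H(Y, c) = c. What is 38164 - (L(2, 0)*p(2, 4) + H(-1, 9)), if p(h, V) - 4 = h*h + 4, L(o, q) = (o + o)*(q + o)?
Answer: 38059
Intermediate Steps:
L(o, q) = 2*o*(o + q) (L(o, q) = (2*o)*(o + q) = 2*o*(o + q))
p(h, V) = 8 + h**2 (p(h, V) = 4 + (h*h + 4) = 4 + (h**2 + 4) = 4 + (4 + h**2) = 8 + h**2)
38164 - (L(2, 0)*p(2, 4) + H(-1, 9)) = 38164 - ((2*2*(2 + 0))*(8 + 2**2) + 9) = 38164 - ((2*2*2)*(8 + 4) + 9) = 38164 - (8*12 + 9) = 38164 - (96 + 9) = 38164 - 1*105 = 38164 - 105 = 38059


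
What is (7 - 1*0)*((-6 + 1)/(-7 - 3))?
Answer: 7/2 ≈ 3.5000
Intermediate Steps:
(7 - 1*0)*((-6 + 1)/(-7 - 3)) = (7 + 0)*(-5/(-10)) = 7*(-5*(-1/10)) = 7*(1/2) = 7/2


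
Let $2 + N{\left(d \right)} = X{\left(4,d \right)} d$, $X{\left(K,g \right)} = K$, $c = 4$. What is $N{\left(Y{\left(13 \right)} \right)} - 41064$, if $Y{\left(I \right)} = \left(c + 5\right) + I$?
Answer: $-40978$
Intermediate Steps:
$Y{\left(I \right)} = 9 + I$ ($Y{\left(I \right)} = \left(4 + 5\right) + I = 9 + I$)
$N{\left(d \right)} = -2 + 4 d$
$N{\left(Y{\left(13 \right)} \right)} - 41064 = \left(-2 + 4 \left(9 + 13\right)\right) - 41064 = \left(-2 + 4 \cdot 22\right) - 41064 = \left(-2 + 88\right) - 41064 = 86 - 41064 = -40978$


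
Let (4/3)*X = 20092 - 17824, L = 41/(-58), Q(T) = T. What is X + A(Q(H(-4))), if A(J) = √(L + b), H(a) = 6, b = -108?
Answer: 1701 + I*√365690/58 ≈ 1701.0 + 10.426*I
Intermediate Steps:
L = -41/58 (L = 41*(-1/58) = -41/58 ≈ -0.70690)
A(J) = I*√365690/58 (A(J) = √(-41/58 - 108) = √(-6305/58) = I*√365690/58)
X = 1701 (X = 3*(20092 - 17824)/4 = (¾)*2268 = 1701)
X + A(Q(H(-4))) = 1701 + I*√365690/58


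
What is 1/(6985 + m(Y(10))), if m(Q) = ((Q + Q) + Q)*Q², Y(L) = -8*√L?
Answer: -1397/462101155 - 3072*√10/462101155 ≈ -2.4046e-5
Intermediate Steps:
m(Q) = 3*Q³ (m(Q) = (2*Q + Q)*Q² = (3*Q)*Q² = 3*Q³)
1/(6985 + m(Y(10))) = 1/(6985 + 3*(-8*√10)³) = 1/(6985 + 3*(-5120*√10)) = 1/(6985 - 15360*√10)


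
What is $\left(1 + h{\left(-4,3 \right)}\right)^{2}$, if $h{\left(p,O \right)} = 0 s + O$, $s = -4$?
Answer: $16$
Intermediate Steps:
$h{\left(p,O \right)} = O$ ($h{\left(p,O \right)} = 0 \left(-4\right) + O = 0 + O = O$)
$\left(1 + h{\left(-4,3 \right)}\right)^{2} = \left(1 + 3\right)^{2} = 4^{2} = 16$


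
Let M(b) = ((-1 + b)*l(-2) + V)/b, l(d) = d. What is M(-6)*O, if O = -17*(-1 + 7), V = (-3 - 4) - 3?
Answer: 68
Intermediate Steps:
V = -10 (V = -7 - 3 = -10)
M(b) = (-8 - 2*b)/b (M(b) = ((-1 + b)*(-2) - 10)/b = ((2 - 2*b) - 10)/b = (-8 - 2*b)/b)
O = -102 (O = -17*6 = -102)
M(-6)*O = (-2 - 8/(-6))*(-102) = (-2 - 8*(-⅙))*(-102) = (-2 + 4/3)*(-102) = -⅔*(-102) = 68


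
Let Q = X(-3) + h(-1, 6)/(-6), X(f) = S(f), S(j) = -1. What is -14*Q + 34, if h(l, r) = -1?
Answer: 137/3 ≈ 45.667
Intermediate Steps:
X(f) = -1
Q = -⅚ (Q = -1 - 1/(-6) = -1 - ⅙*(-1) = -1 + ⅙ = -⅚ ≈ -0.83333)
-14*Q + 34 = -14*(-⅚) + 34 = 35/3 + 34 = 137/3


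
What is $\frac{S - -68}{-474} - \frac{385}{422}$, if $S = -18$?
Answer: $- \frac{101795}{100014} \approx -1.0178$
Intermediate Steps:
$\frac{S - -68}{-474} - \frac{385}{422} = \frac{-18 - -68}{-474} - \frac{385}{422} = \left(-18 + 68\right) \left(- \frac{1}{474}\right) - \frac{385}{422} = 50 \left(- \frac{1}{474}\right) - \frac{385}{422} = - \frac{25}{237} - \frac{385}{422} = - \frac{101795}{100014}$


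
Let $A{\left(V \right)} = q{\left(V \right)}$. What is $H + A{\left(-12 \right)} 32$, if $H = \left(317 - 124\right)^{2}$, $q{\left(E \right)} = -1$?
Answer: $37217$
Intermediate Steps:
$H = 37249$ ($H = 193^{2} = 37249$)
$A{\left(V \right)} = -1$
$H + A{\left(-12 \right)} 32 = 37249 - 32 = 37217$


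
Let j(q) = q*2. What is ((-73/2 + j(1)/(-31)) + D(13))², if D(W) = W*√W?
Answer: 13584557/3844 - 29471*√13/31 ≈ 106.25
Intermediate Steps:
j(q) = 2*q
D(W) = W^(3/2)
((-73/2 + j(1)/(-31)) + D(13))² = ((-73/2 + (2*1)/(-31)) + 13^(3/2))² = ((-73*½ + 2*(-1/31)) + 13*√13)² = ((-73/2 - 2/31) + 13*√13)² = (-2267/62 + 13*√13)²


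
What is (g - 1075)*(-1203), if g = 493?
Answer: 700146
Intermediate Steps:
(g - 1075)*(-1203) = (493 - 1075)*(-1203) = -582*(-1203) = 700146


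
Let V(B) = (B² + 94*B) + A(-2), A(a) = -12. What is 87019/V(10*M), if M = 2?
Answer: 87019/2268 ≈ 38.368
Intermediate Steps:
V(B) = -12 + B² + 94*B (V(B) = (B² + 94*B) - 12 = -12 + B² + 94*B)
87019/V(10*M) = 87019/(-12 + (10*2)² + 94*(10*2)) = 87019/(-12 + 20² + 94*20) = 87019/(-12 + 400 + 1880) = 87019/2268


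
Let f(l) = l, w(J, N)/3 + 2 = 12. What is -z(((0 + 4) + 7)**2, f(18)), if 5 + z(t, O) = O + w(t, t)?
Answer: -43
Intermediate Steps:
w(J, N) = 30 (w(J, N) = -6 + 3*12 = -6 + 36 = 30)
z(t, O) = 25 + O (z(t, O) = -5 + (O + 30) = -5 + (30 + O) = 25 + O)
-z(((0 + 4) + 7)**2, f(18)) = -(25 + 18) = -1*43 = -43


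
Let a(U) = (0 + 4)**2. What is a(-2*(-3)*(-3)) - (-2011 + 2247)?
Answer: -220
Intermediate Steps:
a(U) = 16 (a(U) = 4**2 = 16)
a(-2*(-3)*(-3)) - (-2011 + 2247) = 16 - (-2011 + 2247) = 16 - 1*236 = 16 - 236 = -220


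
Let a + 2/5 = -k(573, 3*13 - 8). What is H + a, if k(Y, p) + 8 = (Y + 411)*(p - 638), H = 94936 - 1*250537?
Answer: 2208473/5 ≈ 4.4169e+5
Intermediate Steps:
H = -155601 (H = 94936 - 250537 = -155601)
k(Y, p) = -8 + (-638 + p)*(411 + Y) (k(Y, p) = -8 + (Y + 411)*(p - 638) = -8 + (411 + Y)*(-638 + p) = -8 + (-638 + p)*(411 + Y))
a = 2986478/5 (a = -2/5 - (-262226 - 638*573 + 411*(3*13 - 8) + 573*(3*13 - 8)) = -2/5 - (-262226 - 365574 + 411*(39 - 8) + 573*(39 - 8)) = -2/5 - (-262226 - 365574 + 411*31 + 573*31) = -2/5 - (-262226 - 365574 + 12741 + 17763) = -2/5 - 1*(-597296) = -2/5 + 597296 = 2986478/5 ≈ 5.9730e+5)
H + a = -155601 + 2986478/5 = 2208473/5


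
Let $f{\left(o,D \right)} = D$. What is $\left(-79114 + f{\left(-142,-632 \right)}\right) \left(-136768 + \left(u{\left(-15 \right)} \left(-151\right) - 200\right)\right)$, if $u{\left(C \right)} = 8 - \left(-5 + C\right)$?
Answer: $11259816216$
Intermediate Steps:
$u{\left(C \right)} = 13 - C$
$\left(-79114 + f{\left(-142,-632 \right)}\right) \left(-136768 + \left(u{\left(-15 \right)} \left(-151\right) - 200\right)\right) = \left(-79114 - 632\right) \left(-136768 + \left(\left(13 - -15\right) \left(-151\right) - 200\right)\right) = - 79746 \left(-136768 + \left(\left(13 + 15\right) \left(-151\right) - 200\right)\right) = - 79746 \left(-136768 + \left(28 \left(-151\right) - 200\right)\right) = - 79746 \left(-136768 - 4428\right) = \left(-79746\right) \left(-141196\right) = 11259816216$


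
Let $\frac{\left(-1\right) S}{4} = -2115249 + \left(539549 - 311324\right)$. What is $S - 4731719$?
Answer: $2816377$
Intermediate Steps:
$S = 7548096$ ($S = - 4 \left(-2115249 + \left(539549 - 311324\right)\right) = - 4 \left(-2115249 + 228225\right) = \left(-4\right) \left(-1887024\right) = 7548096$)
$S - 4731719 = 7548096 - 4731719 = 2816377$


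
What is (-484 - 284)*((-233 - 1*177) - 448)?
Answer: 658944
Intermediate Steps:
(-484 - 284)*((-233 - 1*177) - 448) = -768*((-233 - 177) - 448) = -768*(-410 - 448) = -768*(-858) = 658944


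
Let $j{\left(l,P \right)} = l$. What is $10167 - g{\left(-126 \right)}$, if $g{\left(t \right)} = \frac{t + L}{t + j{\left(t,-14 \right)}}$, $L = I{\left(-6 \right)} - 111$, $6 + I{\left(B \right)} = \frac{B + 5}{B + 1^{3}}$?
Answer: $\frac{6404603}{630} \approx 10166.0$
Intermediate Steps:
$I{\left(B \right)} = -6 + \frac{5 + B}{1 + B}$ ($I{\left(B \right)} = -6 + \frac{B + 5}{B + 1^{3}} = -6 + \frac{5 + B}{B + 1} = -6 + \frac{5 + B}{1 + B}$)
$L = - \frac{584}{5}$ ($L = \frac{-1 - -30}{1 - 6} - 111 = \frac{-1 + 30}{-5} - 111 = \left(- \frac{1}{5}\right) 29 - 111 = - \frac{29}{5} - 111 = - \frac{584}{5} \approx -116.8$)
$g{\left(t \right)} = \frac{- \frac{584}{5} + t}{2 t}$ ($g{\left(t \right)} = \frac{t - \frac{584}{5}}{t + t} = \frac{- \frac{584}{5} + t}{2 t}$)
$10167 - g{\left(-126 \right)} = 10167 - \frac{-584 + 5 \left(-126\right)}{10 \left(-126\right)} = 10167 - \frac{1}{10} \left(- \frac{1}{126}\right) \left(-584 - 630\right) = 10167 - \frac{1}{10} \left(- \frac{1}{126}\right) \left(-1214\right) = 10167 - \frac{607}{630} = \frac{6404603}{630}$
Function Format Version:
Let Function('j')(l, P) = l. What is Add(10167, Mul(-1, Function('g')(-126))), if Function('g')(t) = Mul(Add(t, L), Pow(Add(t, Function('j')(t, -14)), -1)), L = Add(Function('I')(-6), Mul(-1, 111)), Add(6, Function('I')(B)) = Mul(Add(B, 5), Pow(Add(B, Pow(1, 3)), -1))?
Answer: Rational(6404603, 630) ≈ 10166.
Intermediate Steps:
Function('I')(B) = Add(-6, Mul(Pow(Add(1, B), -1), Add(5, B))) (Function('I')(B) = Add(-6, Mul(Add(B, 5), Pow(Add(B, Pow(1, 3)), -1))) = Add(-6, Mul(Add(5, B), Pow(Add(B, 1), -1))) = Add(-6, Mul(Add(5, B), Pow(Add(1, B), -1))) = Add(-6, Mul(Pow(Add(1, B), -1), Add(5, B))))
L = Rational(-584, 5) (L = Add(Mul(Pow(Add(1, -6), -1), Add(-1, Mul(-5, -6))), Mul(-1, 111)) = Add(Mul(Pow(-5, -1), Add(-1, 30)), -111) = Add(Mul(Rational(-1, 5), 29), -111) = Add(Rational(-29, 5), -111) = Rational(-584, 5) ≈ -116.80)
Function('g')(t) = Mul(Rational(1, 2), Pow(t, -1), Add(Rational(-584, 5), t)) (Function('g')(t) = Mul(Add(t, Rational(-584, 5)), Pow(Add(t, t), -1)) = Mul(Add(Rational(-584, 5), t), Pow(Mul(2, t), -1)) = Mul(Add(Rational(-584, 5), t), Mul(Rational(1, 2), Pow(t, -1))) = Mul(Rational(1, 2), Pow(t, -1), Add(Rational(-584, 5), t)))
Add(10167, Mul(-1, Function('g')(-126))) = Add(10167, Mul(-1, Mul(Rational(1, 10), Pow(-126, -1), Add(-584, Mul(5, -126))))) = Add(10167, Mul(-1, Mul(Rational(1, 10), Rational(-1, 126), Add(-584, -630)))) = Add(10167, Mul(-1, Mul(Rational(1, 10), Rational(-1, 126), -1214))) = Add(10167, Mul(-1, Rational(607, 630))) = Add(10167, Rational(-607, 630)) = Rational(6404603, 630)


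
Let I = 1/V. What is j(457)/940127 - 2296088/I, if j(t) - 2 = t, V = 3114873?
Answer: -6723809472674196189/940127 ≈ -7.1520e+12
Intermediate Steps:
j(t) = 2 + t
I = 1/3114873 ≈ 3.2104e-7
j(457)/940127 - 2296088/I = (2 + 457)/940127 - 2296088/1/3114873 = 459*(1/940127) - 2296088*3114873 = 459/940127 - 7152022516824 = -6723809472674196189/940127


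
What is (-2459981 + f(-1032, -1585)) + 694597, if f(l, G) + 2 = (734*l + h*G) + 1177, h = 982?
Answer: -4078167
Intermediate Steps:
f(l, G) = 1175 + 734*l + 982*G (f(l, G) = -2 + ((734*l + 982*G) + 1177) = -2 + (1177 + 734*l + 982*G) = 1175 + 734*l + 982*G)
(-2459981 + f(-1032, -1585)) + 694597 = (-2459981 + (1175 + 734*(-1032) + 982*(-1585))) + 694597 = (-2459981 + (1175 - 757488 - 1556470)) + 694597 = (-2459981 - 2312783) + 694597 = -4772764 + 694597 = -4078167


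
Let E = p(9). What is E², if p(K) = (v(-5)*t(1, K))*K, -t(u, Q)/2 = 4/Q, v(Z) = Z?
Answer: 1600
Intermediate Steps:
t(u, Q) = -8/Q
p(K) = 40 (p(K) = (-(-40)/K)*K = (40/K)*K = 40)
E = 40
E² = 40² = 1600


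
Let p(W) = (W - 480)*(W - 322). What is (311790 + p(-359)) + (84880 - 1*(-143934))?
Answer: 1111963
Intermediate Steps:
p(W) = (-480 + W)*(-322 + W)
(311790 + p(-359)) + (84880 - 1*(-143934)) = (311790 + (154560 + (-359)² - 802*(-359))) + (84880 - 1*(-143934)) = (311790 + (154560 + 128881 + 287918)) + (84880 + 143934) = (311790 + 571359) + 228814 = 883149 + 228814 = 1111963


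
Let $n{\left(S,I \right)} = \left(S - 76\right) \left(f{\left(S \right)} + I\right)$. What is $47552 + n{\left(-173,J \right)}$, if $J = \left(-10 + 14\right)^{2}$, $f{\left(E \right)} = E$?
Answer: $86645$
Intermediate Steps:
$J = 16$ ($J = 4^{2} = 16$)
$n{\left(S,I \right)} = \left(-76 + S\right) \left(I + S\right)$ ($n{\left(S,I \right)} = \left(S - 76\right) \left(S + I\right) = \left(-76 + S\right) \left(I + S\right)$)
$47552 + n{\left(-173,J \right)} = 47552 + \left(\left(-173\right)^{2} - 1216 - -13148 + 16 \left(-173\right)\right) = 47552 + \left(29929 - 1216 + 13148 - 2768\right) = 47552 + 39093 = 86645$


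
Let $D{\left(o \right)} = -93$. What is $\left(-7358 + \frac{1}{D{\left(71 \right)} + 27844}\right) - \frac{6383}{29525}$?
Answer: $- \frac{6028941712558}{819348275} \approx -7358.2$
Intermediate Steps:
$\left(-7358 + \frac{1}{D{\left(71 \right)} + 27844}\right) - \frac{6383}{29525} = \left(-7358 + \frac{1}{-93 + 27844}\right) - \frac{6383}{29525} = \left(-7358 + \frac{1}{27751}\right) - \frac{6383}{29525} = - \frac{204191857}{27751} - \frac{6383}{29525} = - \frac{6028941712558}{819348275}$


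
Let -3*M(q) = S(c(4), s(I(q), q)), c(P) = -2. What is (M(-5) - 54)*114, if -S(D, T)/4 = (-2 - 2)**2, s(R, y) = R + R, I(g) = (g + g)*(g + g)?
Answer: -3724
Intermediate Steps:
I(g) = 4*g**2 (I(g) = (2*g)*(2*g) = 4*g**2)
s(R, y) = 2*R
S(D, T) = -64 (S(D, T) = -4*(-2 - 2)**2 = -4*(-4)**2 = -4*16 = -64)
M(q) = 64/3 (M(q) = -1/3*(-64) = 64/3)
(M(-5) - 54)*114 = (64/3 - 54)*114 = -98/3*114 = -3724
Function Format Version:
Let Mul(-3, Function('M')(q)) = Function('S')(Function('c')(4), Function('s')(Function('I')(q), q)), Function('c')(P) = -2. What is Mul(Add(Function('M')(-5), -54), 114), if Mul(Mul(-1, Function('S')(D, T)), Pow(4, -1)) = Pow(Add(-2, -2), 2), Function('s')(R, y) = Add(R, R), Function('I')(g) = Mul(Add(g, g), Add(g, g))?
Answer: -3724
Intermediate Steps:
Function('I')(g) = Mul(4, Pow(g, 2)) (Function('I')(g) = Mul(Mul(2, g), Mul(2, g)) = Mul(4, Pow(g, 2)))
Function('s')(R, y) = Mul(2, R)
Function('S')(D, T) = -64 (Function('S')(D, T) = Mul(-4, Pow(Add(-2, -2), 2)) = Mul(-4, Pow(-4, 2)) = Mul(-4, 16) = -64)
Function('M')(q) = Rational(64, 3) (Function('M')(q) = Mul(Rational(-1, 3), -64) = Rational(64, 3))
Mul(Add(Function('M')(-5), -54), 114) = Mul(Add(Rational(64, 3), -54), 114) = Mul(Rational(-98, 3), 114) = -3724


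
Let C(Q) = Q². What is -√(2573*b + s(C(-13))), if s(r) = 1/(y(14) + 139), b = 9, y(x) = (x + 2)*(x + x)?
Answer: -2*√1994796230/587 ≈ -152.17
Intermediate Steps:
y(x) = 2*x*(2 + x) (y(x) = (2 + x)*(2*x) = 2*x*(2 + x))
s(r) = 1/587 (s(r) = 1/(2*14*(2 + 14) + 139) = 1/(2*14*16 + 139) = 1/(448 + 139) = 1/587)
-√(2573*b + s(C(-13))) = -√(2573*9 + 1/587) = -√(23157 + 1/587) = -√(13593160/587) = -2*√1994796230/587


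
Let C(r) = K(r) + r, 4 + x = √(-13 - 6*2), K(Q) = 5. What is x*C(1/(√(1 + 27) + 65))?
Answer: -84200/4197 + 8*√7/4197 + 105250*I/4197 - 10*I*√7/4197 ≈ -20.057 + 25.071*I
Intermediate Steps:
x = -4 + 5*I (x = -4 + √(-13 - 6*2) = -4 + √(-13 - 12) = -4 + √(-25) = -4 + 5*I ≈ -4.0 + 5.0*I)
C(r) = 5 + r
x*C(1/(√(1 + 27) + 65)) = (-4 + 5*I)*(5 + 1/(√(1 + 27) + 65)) = (-4 + 5*I)*(5 + 1/(√28 + 65)) = (-4 + 5*I)*(5 + 1/(2*√7 + 65)) = (-4 + 5*I)*(5 + 1/(65 + 2*√7))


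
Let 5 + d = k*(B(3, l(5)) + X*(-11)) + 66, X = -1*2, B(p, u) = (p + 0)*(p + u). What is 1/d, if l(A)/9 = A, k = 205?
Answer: 1/34091 ≈ 2.9333e-5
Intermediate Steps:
l(A) = 9*A
B(p, u) = p*(p + u)
X = -2
d = 34091 (d = -5 + (205*(3*(3 + 9*5) - 2*(-11)) + 66) = -5 + (205*(3*(3 + 45) + 22) + 66) = -5 + (205*(3*48 + 22) + 66) = -5 + (205*(144 + 22) + 66) = -5 + (205*166 + 66) = -5 + (34030 + 66) = -5 + 34096 = 34091)
1/d = 1/34091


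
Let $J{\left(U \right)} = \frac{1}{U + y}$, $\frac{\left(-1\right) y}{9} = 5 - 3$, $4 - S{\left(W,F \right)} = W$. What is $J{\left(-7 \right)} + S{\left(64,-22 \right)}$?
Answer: $- \frac{1501}{25} \approx -60.04$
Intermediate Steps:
$S{\left(W,F \right)} = 4 - W$
$y = -18$ ($y = - 9 \left(5 - 3\right) = \left(-9\right) 2 = -18$)
$J{\left(U \right)} = \frac{1}{-18 + U}$ ($J{\left(U \right)} = \frac{1}{U - 18} = \frac{1}{-18 + U}$)
$J{\left(-7 \right)} + S{\left(64,-22 \right)} = \frac{1}{-18 - 7} + \left(4 - 64\right) = \frac{1}{-25} + \left(4 - 64\right) = - \frac{1}{25} - 60 = - \frac{1501}{25}$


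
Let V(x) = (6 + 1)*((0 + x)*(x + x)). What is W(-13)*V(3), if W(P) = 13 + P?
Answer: 0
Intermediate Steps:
V(x) = 14*x² (V(x) = 7*(x*(2*x)) = 7*(2*x²) = 14*x²)
W(-13)*V(3) = (13 - 13)*(14*3²) = 0*(14*9) = 0*126 = 0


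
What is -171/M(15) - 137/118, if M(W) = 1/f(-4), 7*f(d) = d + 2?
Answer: 39397/826 ≈ 47.696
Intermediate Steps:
f(d) = 2/7 + d/7 (f(d) = (d + 2)/7 = (2 + d)/7 = 2/7 + d/7)
M(W) = -7/2 (M(W) = 1/(2/7 + (⅐)*(-4)) = 1/(2/7 - 4/7) = 1/(-2/7) = -7/2)
-171/M(15) - 137/118 = -171/(-7/2) - 137/118 = -171*(-2/7) - 137*1/118 = 342/7 - 137/118 = 39397/826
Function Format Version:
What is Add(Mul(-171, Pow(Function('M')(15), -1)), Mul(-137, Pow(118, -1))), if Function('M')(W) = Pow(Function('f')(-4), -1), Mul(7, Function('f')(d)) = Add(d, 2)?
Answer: Rational(39397, 826) ≈ 47.696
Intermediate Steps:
Function('f')(d) = Add(Rational(2, 7), Mul(Rational(1, 7), d)) (Function('f')(d) = Mul(Rational(1, 7), Add(d, 2)) = Mul(Rational(1, 7), Add(2, d)) = Add(Rational(2, 7), Mul(Rational(1, 7), d)))
Function('M')(W) = Rational(-7, 2) (Function('M')(W) = Pow(Add(Rational(2, 7), Mul(Rational(1, 7), -4)), -1) = Pow(Add(Rational(2, 7), Rational(-4, 7)), -1) = Pow(Rational(-2, 7), -1) = Rational(-7, 2))
Add(Mul(-171, Pow(Function('M')(15), -1)), Mul(-137, Pow(118, -1))) = Add(Mul(-171, Pow(Rational(-7, 2), -1)), Mul(-137, Pow(118, -1))) = Add(Mul(-171, Rational(-2, 7)), Mul(-137, Rational(1, 118))) = Add(Rational(342, 7), Rational(-137, 118)) = Rational(39397, 826)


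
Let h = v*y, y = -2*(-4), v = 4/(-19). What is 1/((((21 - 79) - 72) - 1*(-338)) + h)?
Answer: 19/3920 ≈ 0.0048469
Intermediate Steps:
v = -4/19 (v = 4*(-1/19) = -4/19 ≈ -0.21053)
y = 8
h = -32/19 (h = -4/19*8 = -32/19 ≈ -1.6842)
1/((((21 - 79) - 72) - 1*(-338)) + h) = 1/((((21 - 79) - 72) - 1*(-338)) - 32/19) = 1/(((-58 - 72) + 338) - 32/19) = 1/((-130 + 338) - 32/19) = 1/(208 - 32/19) = 1/(3920/19) = 19/3920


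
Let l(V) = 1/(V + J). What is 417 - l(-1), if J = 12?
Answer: 4586/11 ≈ 416.91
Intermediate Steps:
l(V) = 1/(12 + V) (l(V) = 1/(V + 12) = 1/(12 + V))
417 - l(-1) = 417 - 1/(12 - 1) = 417 - 1/11 = 4586/11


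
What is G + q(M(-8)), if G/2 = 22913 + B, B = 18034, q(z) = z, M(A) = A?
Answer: 81886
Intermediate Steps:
G = 81894 (G = 2*(22913 + 18034) = 2*40947 = 81894)
G + q(M(-8)) = 81894 - 8 = 81886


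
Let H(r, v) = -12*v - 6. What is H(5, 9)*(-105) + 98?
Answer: 12068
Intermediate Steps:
H(r, v) = -6 - 12*v
H(5, 9)*(-105) + 98 = (-6 - 12*9)*(-105) + 98 = (-6 - 108)*(-105) + 98 = -114*(-105) + 98 = 11970 + 98 = 12068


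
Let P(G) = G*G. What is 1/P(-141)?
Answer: 1/19881 ≈ 5.0299e-5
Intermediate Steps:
P(G) = G²
1/P(-141) = 1/((-141)²) = 1/19881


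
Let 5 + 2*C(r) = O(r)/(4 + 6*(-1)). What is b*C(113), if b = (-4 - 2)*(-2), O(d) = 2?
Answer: -36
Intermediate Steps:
b = 12 (b = -6*(-2) = 12)
C(r) = -3 (C(r) = -5/2 + (2/(4 + 6*(-1)))/2 = -5/2 + (2/(4 - 6))/2 = -5/2 + (2/(-2))/2 = -5/2 + (2*(-1/2))/2 = -5/2 + (1/2)*(-1) = -5/2 - 1/2 = -3)
b*C(113) = 12*(-3) = -36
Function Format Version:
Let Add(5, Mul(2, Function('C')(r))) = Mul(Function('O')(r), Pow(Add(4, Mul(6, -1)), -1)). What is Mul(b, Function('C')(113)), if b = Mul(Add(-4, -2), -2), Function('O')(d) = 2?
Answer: -36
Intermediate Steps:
b = 12 (b = Mul(-6, -2) = 12)
Function('C')(r) = -3 (Function('C')(r) = Add(Rational(-5, 2), Mul(Rational(1, 2), Mul(2, Pow(Add(4, Mul(6, -1)), -1)))) = Add(Rational(-5, 2), Mul(Rational(1, 2), Mul(2, Pow(Add(4, -6), -1)))) = Add(Rational(-5, 2), Mul(Rational(1, 2), Mul(2, Pow(-2, -1)))) = Add(Rational(-5, 2), Mul(Rational(1, 2), Mul(2, Rational(-1, 2)))) = Add(Rational(-5, 2), Mul(Rational(1, 2), -1)) = Add(Rational(-5, 2), Rational(-1, 2)) = -3)
Mul(b, Function('C')(113)) = Mul(12, -3) = -36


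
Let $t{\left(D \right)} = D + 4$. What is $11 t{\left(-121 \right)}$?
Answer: $-1287$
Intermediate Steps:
$t{\left(D \right)} = 4 + D$
$11 t{\left(-121 \right)} = 11 \left(4 - 121\right) = 11 \left(-117\right) = -1287$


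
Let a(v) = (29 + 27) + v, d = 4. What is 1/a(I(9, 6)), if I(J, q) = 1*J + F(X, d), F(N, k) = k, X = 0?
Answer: 1/69 ≈ 0.014493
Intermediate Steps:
I(J, q) = 4 + J (I(J, q) = 1*J + 4 = J + 4 = 4 + J)
a(v) = 56 + v
1/a(I(9, 6)) = 1/(56 + (4 + 9)) = 1/(56 + 13) = 1/69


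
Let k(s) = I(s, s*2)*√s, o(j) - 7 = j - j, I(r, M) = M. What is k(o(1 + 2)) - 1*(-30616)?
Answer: 30616 + 14*√7 ≈ 30653.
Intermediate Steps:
o(j) = 7 (o(j) = 7 + (j - j) = 7 + 0 = 7)
k(s) = 2*s^(3/2) (k(s) = (s*2)*√s = (2*s)*√s = 2*s^(3/2))
k(o(1 + 2)) - 1*(-30616) = 2*7^(3/2) - 1*(-30616) = 2*(7*√7) + 30616 = 14*√7 + 30616 = 30616 + 14*√7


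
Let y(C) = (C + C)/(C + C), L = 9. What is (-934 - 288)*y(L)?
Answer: -1222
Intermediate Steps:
y(C) = 1 (y(C) = (2*C)/((2*C)) = (2*C)*(1/(2*C)) = 1)
(-934 - 288)*y(L) = (-934 - 288)*1 = -1222*1 = -1222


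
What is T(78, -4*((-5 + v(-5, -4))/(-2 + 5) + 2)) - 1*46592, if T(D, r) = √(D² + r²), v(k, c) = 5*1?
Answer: -46592 + 2*√1537 ≈ -46514.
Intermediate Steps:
v(k, c) = 5
T(78, -4*((-5 + v(-5, -4))/(-2 + 5) + 2)) - 1*46592 = √(78² + (-4*((-5 + 5)/(-2 + 5) + 2))²) - 1*46592 = √(6084 + (-4*(0/3 + 2))²) - 46592 = √(6084 + (-4*(0*(⅓) + 2))²) - 46592 = √(6084 + (-4*(0 + 2))²) - 46592 = √(6084 + (-4*2)²) - 46592 = √(6084 + (-8)²) - 46592 = √(6084 + 64) - 46592 = √6148 - 46592 = 2*√1537 - 46592 = -46592 + 2*√1537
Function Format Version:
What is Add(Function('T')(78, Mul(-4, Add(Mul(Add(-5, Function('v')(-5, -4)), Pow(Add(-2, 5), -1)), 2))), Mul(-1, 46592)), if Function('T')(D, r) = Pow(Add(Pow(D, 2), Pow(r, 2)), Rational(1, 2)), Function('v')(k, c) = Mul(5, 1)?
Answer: Add(-46592, Mul(2, Pow(1537, Rational(1, 2)))) ≈ -46514.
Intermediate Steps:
Function('v')(k, c) = 5
Add(Function('T')(78, Mul(-4, Add(Mul(Add(-5, Function('v')(-5, -4)), Pow(Add(-2, 5), -1)), 2))), Mul(-1, 46592)) = Add(Pow(Add(Pow(78, 2), Pow(Mul(-4, Add(Mul(Add(-5, 5), Pow(Add(-2, 5), -1)), 2)), 2)), Rational(1, 2)), Mul(-1, 46592)) = Add(Pow(Add(6084, Pow(Mul(-4, Add(Mul(0, Pow(3, -1)), 2)), 2)), Rational(1, 2)), -46592) = Add(Pow(Add(6084, Pow(Mul(-4, Add(Mul(0, Rational(1, 3)), 2)), 2)), Rational(1, 2)), -46592) = Add(Pow(Add(6084, Pow(Mul(-4, Add(0, 2)), 2)), Rational(1, 2)), -46592) = Add(Pow(Add(6084, Pow(Mul(-4, 2), 2)), Rational(1, 2)), -46592) = Add(Pow(Add(6084, Pow(-8, 2)), Rational(1, 2)), -46592) = Add(Pow(Add(6084, 64), Rational(1, 2)), -46592) = Add(Pow(6148, Rational(1, 2)), -46592) = Add(Mul(2, Pow(1537, Rational(1, 2))), -46592) = Add(-46592, Mul(2, Pow(1537, Rational(1, 2))))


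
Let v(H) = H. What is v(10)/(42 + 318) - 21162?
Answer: -761831/36 ≈ -21162.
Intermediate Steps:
v(10)/(42 + 318) - 21162 = 10/(42 + 318) - 21162 = 10/360 - 21162 = (1/360)*10 - 21162 = 1/36 - 21162 = -761831/36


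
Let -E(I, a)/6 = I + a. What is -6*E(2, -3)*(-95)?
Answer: 3420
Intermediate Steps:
E(I, a) = -6*I - 6*a (E(I, a) = -6*(I + a) = -6*I - 6*a)
-6*E(2, -3)*(-95) = -6*(-6*2 - 6*(-3))*(-95) = -6*(-12 + 18)*(-95) = -6*6*(-95) = -36*(-95) = 3420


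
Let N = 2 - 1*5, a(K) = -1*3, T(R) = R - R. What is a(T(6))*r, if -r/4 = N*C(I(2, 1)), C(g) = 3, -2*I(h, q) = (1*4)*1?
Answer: -108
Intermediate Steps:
T(R) = 0
I(h, q) = -2 (I(h, q) = -1*4/2 = -2)
a(K) = -3
N = -3 (N = 2 - 5 = -3)
r = 36 (r = -(-12)*3 = -4*(-9) = 36)
a(T(6))*r = -3*36 = -108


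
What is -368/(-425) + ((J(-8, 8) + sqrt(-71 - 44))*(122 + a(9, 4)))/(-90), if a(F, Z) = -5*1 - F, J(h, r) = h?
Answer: 4448/425 - 6*I*sqrt(115)/5 ≈ 10.466 - 12.869*I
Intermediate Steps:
a(F, Z) = -5 - F
-368/(-425) + ((J(-8, 8) + sqrt(-71 - 44))*(122 + a(9, 4)))/(-90) = -368/(-425) + ((-8 + sqrt(-71 - 44))*(122 + (-5 - 1*9)))/(-90) = -368*(-1/425) + ((-8 + sqrt(-115))*(122 + (-5 - 9)))*(-1/90) = 368/425 + ((-8 + I*sqrt(115))*(122 - 14))*(-1/90) = 368/425 + ((-8 + I*sqrt(115))*108)*(-1/90) = 368/425 + (-864 + 108*I*sqrt(115))*(-1/90) = 368/425 + (48/5 - 6*I*sqrt(115)/5) = 4448/425 - 6*I*sqrt(115)/5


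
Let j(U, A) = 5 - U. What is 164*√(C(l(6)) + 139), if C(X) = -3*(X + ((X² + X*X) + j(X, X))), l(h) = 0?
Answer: 328*√31 ≈ 1826.2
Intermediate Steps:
C(X) = -15 - 6*X² (C(X) = -3*(X + ((X² + X*X) + (5 - X))) = -3*(X + ((X² + X²) + (5 - X))) = -3*(X + (2*X² + (5 - X))) = -3*(X + (5 - X + 2*X²)) = -3*(5 + 2*X²) = -15 - 6*X²)
164*√(C(l(6)) + 139) = 164*√((-15 - 6*0²) + 139) = 164*√((-15 - 6*0) + 139) = 164*√((-15 + 0) + 139) = 164*√(-15 + 139) = 164*√124 = 164*(2*√31) = 328*√31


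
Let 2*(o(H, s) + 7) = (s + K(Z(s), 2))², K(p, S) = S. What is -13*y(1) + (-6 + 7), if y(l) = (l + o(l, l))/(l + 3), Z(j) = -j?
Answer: 47/8 ≈ 5.8750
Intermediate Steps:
o(H, s) = -7 + (2 + s)²/2 (o(H, s) = -7 + (s + 2)²/2 = -7 + (2 + s)²/2)
y(l) = (-7 + l + (2 + l)²/2)/(3 + l) (y(l) = (l + (-7 + (2 + l)²/2))/(l + 3) = (-7 + l + (2 + l)²/2)/(3 + l))
-13*y(1) + (-6 + 7) = -13*(-10 + 1² + 6*1)/(2*(3 + 1)) + (-6 + 7) = -13*(-10 + 1 + 6)/(2*4) + 1 = -13*(-3)/(2*4) + 1 = -13*(-3/8) + 1 = 39/8 + 1 = 47/8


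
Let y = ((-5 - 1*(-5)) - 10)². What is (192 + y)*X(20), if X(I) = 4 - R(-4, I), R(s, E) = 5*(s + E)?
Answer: -22192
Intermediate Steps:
R(s, E) = 5*E + 5*s (R(s, E) = 5*(E + s) = 5*E + 5*s)
X(I) = 24 - 5*I (X(I) = 4 - (5*I + 5*(-4)) = 4 - (5*I - 20) = 4 - (-20 + 5*I) = 4 + (20 - 5*I) = 24 - 5*I)
y = 100 (y = ((-5 + 5) - 10)² = (0 - 10)² = (-10)² = 100)
(192 + y)*X(20) = (192 + 100)*(24 - 5*20) = 292*(24 - 100) = 292*(-76) = -22192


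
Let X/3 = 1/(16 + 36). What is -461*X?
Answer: -1383/52 ≈ -26.596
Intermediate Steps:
X = 3/52 (X = 3/(16 + 36) = 3/52 ≈ 0.057692)
-461*X = -461*3/52 = -1383/52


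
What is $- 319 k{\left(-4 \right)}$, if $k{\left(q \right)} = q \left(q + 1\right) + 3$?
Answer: $-4785$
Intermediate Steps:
$k{\left(q \right)} = 3 + q \left(1 + q\right)$ ($k{\left(q \right)} = q \left(1 + q\right) + 3 = 3 + q \left(1 + q\right)$)
$- 319 k{\left(-4 \right)} = - 319 \left(3 - 4 + \left(-4\right)^{2}\right) = - 319 \left(3 - 4 + 16\right) = \left(-319\right) 15 = -4785$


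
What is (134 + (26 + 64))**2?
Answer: 50176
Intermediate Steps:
(134 + (26 + 64))**2 = (134 + 90)**2 = 224**2 = 50176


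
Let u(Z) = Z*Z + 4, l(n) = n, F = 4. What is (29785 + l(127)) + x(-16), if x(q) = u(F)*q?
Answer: 29592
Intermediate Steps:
u(Z) = 4 + Z² (u(Z) = Z² + 4 = 4 + Z²)
x(q) = 20*q (x(q) = (4 + 4²)*q = (4 + 16)*q = 20*q)
(29785 + l(127)) + x(-16) = (29785 + 127) + 20*(-16) = 29912 - 320 = 29592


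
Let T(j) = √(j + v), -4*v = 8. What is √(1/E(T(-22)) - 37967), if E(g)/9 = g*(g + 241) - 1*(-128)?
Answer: √2*√((-35537111 - 164700846*I*√6)/(52 + 241*I*√6))/6 ≈ 2.3963e-7 - 194.85*I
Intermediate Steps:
v = -2 (v = -¼*8 = -2)
T(j) = √(-2 + j) (T(j) = √(j - 2) = √(-2 + j))
E(g) = 1152 + 9*g*(241 + g) (E(g) = 9*(g*(g + 241) - 1*(-128)) = 9*(g*(241 + g) + 128) = 9*(128 + g*(241 + g)) = 1152 + 9*g*(241 + g))
√(1/E(T(-22)) - 37967) = √(1/(1152 + 9*(√(-2 - 22))² + 2169*√(-2 - 22)) - 37967) = √(1/(1152 + 9*(√(-24))² + 2169*√(-24)) - 37967) = √(1/(1152 + 9*(2*I*√6)² + 2169*(2*I*√6)) - 37967) = √(1/(1152 + 9*(-24) + 4338*I*√6) - 37967) = √(1/(1152 - 216 + 4338*I*√6) - 37967) = √(1/(936 + 4338*I*√6) - 37967) = √(-37967 + 1/(936 + 4338*I*√6))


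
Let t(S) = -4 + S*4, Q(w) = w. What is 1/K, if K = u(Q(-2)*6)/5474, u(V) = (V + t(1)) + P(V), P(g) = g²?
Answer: 2737/66 ≈ 41.470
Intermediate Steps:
t(S) = -4 + 4*S
u(V) = V + V² (u(V) = (V + (-4 + 4*1)) + V² = (V + (-4 + 4)) + V² = (V + 0) + V² = V + V²)
K = 66/2737 (K = ((-2*6)*(1 - 2*6))/5474 = -12*(1 - 12)*(1/5474) = -12*(-11)*(1/5474) = 132*(1/5474) = 66/2737 ≈ 0.024114)
1/K = 1/(66/2737) = 2737/66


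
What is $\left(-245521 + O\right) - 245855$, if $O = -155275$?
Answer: $-646651$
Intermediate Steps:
$\left(-245521 + O\right) - 245855 = \left(-245521 - 155275\right) - 245855 = -400796 - 245855 = -646651$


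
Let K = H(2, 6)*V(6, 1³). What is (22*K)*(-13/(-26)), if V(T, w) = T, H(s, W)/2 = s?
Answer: 264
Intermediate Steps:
H(s, W) = 2*s
K = 24 (K = (2*2)*6 = 4*6 = 24)
(22*K)*(-13/(-26)) = (22*24)*(-13/(-26)) = 528*(-13*(-1/26)) = 528*(½) = 264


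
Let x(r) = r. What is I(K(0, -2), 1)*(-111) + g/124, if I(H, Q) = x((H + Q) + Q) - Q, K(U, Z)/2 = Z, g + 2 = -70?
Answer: 10305/31 ≈ 332.42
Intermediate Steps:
g = -72 (g = -2 - 70 = -72)
K(U, Z) = 2*Z
I(H, Q) = H + Q (I(H, Q) = ((H + Q) + Q) - Q = (H + 2*Q) - Q = H + Q)
I(K(0, -2), 1)*(-111) + g/124 = (2*(-2) + 1)*(-111) - 72/124 = (-4 + 1)*(-111) - 72*1/124 = -3*(-111) - 18/31 = 333 - 18/31 = 10305/31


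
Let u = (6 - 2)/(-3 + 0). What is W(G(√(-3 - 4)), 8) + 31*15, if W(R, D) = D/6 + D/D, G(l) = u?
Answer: 1402/3 ≈ 467.33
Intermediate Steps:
u = -4/3 (u = 4/(-3) = 4*(-⅓) = -4/3 ≈ -1.3333)
G(l) = -4/3
W(R, D) = 1 + D/6 (W(R, D) = D*(⅙) + 1 = D/6 + 1 = 1 + D/6)
W(G(√(-3 - 4)), 8) + 31*15 = (1 + (⅙)*8) + 31*15 = (1 + 4/3) + 465 = 7/3 + 465 = 1402/3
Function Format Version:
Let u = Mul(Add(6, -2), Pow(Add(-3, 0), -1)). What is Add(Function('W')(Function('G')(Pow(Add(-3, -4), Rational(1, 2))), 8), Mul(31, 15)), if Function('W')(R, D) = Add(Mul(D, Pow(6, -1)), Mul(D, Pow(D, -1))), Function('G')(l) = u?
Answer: Rational(1402, 3) ≈ 467.33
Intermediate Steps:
u = Rational(-4, 3) (u = Mul(4, Pow(-3, -1)) = Mul(4, Rational(-1, 3)) = Rational(-4, 3) ≈ -1.3333)
Function('G')(l) = Rational(-4, 3)
Function('W')(R, D) = Add(1, Mul(Rational(1, 6), D)) (Function('W')(R, D) = Add(Mul(D, Rational(1, 6)), 1) = Add(Mul(Rational(1, 6), D), 1) = Add(1, Mul(Rational(1, 6), D)))
Add(Function('W')(Function('G')(Pow(Add(-3, -4), Rational(1, 2))), 8), Mul(31, 15)) = Add(Add(1, Mul(Rational(1, 6), 8)), Mul(31, 15)) = Add(Add(1, Rational(4, 3)), 465) = Add(Rational(7, 3), 465) = Rational(1402, 3)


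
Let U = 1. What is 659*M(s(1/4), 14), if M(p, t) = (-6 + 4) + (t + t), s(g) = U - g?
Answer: 17134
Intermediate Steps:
s(g) = 1 - g
M(p, t) = -2 + 2*t
659*M(s(1/4), 14) = 659*(-2 + 2*14) = 659*(-2 + 28) = 659*26 = 17134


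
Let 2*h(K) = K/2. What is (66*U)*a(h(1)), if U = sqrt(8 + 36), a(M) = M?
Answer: 33*sqrt(11) ≈ 109.45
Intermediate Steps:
h(K) = K/4 (h(K) = (K/2)/2 = K/4)
U = 2*sqrt(11) (U = sqrt(44) = 2*sqrt(11) ≈ 6.6332)
(66*U)*a(h(1)) = (66*(2*sqrt(11)))*((1/4)*1) = (132*sqrt(11))*(1/4) = 33*sqrt(11)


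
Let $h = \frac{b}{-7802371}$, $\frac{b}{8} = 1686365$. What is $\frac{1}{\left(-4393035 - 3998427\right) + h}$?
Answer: $- \frac{7802371}{65473313247322} \approx -1.1917 \cdot 10^{-7}$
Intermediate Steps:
$b = 13490920$ ($b = 8 \cdot 1686365 = 13490920$)
$h = - \frac{13490920}{7802371}$ ($h = \frac{13490920}{-7802371} = 13490920 \left(- \frac{1}{7802371}\right) = - \frac{13490920}{7802371} \approx -1.7291$)
$\frac{1}{\left(-4393035 - 3998427\right) + h} = \frac{1}{\left(-4393035 - 3998427\right) - \frac{13490920}{7802371}} = \frac{1}{-8391462 - \frac{13490920}{7802371}} = \frac{1}{- \frac{65473313247322}{7802371}} = - \frac{7802371}{65473313247322}$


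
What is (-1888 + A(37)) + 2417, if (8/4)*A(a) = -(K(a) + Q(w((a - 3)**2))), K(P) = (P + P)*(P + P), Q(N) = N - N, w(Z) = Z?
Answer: -2209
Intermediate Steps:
Q(N) = 0
K(P) = 4*P**2 (K(P) = (2*P)*(2*P) = 4*P**2)
A(a) = -2*a**2 (A(a) = (-(4*a**2 + 0))/2 = (-4*a**2)/2 = -2*a**2)
(-1888 + A(37)) + 2417 = (-1888 - 2*37**2) + 2417 = (-1888 - 2*1369) + 2417 = (-1888 - 2738) + 2417 = -4626 + 2417 = -2209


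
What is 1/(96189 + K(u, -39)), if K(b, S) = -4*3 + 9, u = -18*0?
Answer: 1/96186 ≈ 1.0397e-5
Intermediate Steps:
u = 0
K(b, S) = -3 (K(b, S) = -12 + 9 = -3)
1/(96189 + K(u, -39)) = 1/(96189 - 3) = 1/96186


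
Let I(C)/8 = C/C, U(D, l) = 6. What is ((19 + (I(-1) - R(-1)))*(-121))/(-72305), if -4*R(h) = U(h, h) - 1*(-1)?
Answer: 2783/57844 ≈ 0.048112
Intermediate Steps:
R(h) = -7/4 (R(h) = -(6 - 1*(-1))/4 = -(6 + 1)/4 = -¼*7 = -7/4)
I(C) = 8 (I(C) = 8*(C/C) = 8*1 = 8)
((19 + (I(-1) - R(-1)))*(-121))/(-72305) = ((19 + (8 - 1*(-7/4)))*(-121))/(-72305) = ((19 + (8 + 7/4))*(-121))*(-1/72305) = ((19 + 39/4)*(-121))*(-1/72305) = ((115/4)*(-121))*(-1/72305) = -13915/4*(-1/72305) = 2783/57844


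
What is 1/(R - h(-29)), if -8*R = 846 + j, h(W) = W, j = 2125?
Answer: -8/2739 ≈ -0.0029208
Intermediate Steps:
R = -2971/8 (R = -(846 + 2125)/8 = -⅛*2971 = -2971/8 ≈ -371.38)
1/(R - h(-29)) = 1/(-2971/8 - 1*(-29)) = 1/(-2971/8 + 29) = 1/(-2739/8) = -8/2739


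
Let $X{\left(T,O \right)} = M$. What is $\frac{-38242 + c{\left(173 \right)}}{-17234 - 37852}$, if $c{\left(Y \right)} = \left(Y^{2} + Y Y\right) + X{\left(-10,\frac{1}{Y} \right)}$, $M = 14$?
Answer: $- \frac{3605}{9181} \approx -0.39266$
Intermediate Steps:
$X{\left(T,O \right)} = 14$
$c{\left(Y \right)} = 14 + 2 Y^{2}$ ($c{\left(Y \right)} = \left(Y^{2} + Y Y\right) + 14 = \left(Y^{2} + Y^{2}\right) + 14 = 2 Y^{2} + 14 = 14 + 2 Y^{2}$)
$\frac{-38242 + c{\left(173 \right)}}{-17234 - 37852} = \frac{-38242 + \left(14 + 2 \cdot 173^{2}\right)}{-17234 - 37852} = \frac{-38242 + \left(14 + 2 \cdot 29929\right)}{-55086} = \left(-38242 + \left(14 + 59858\right)\right) \left(- \frac{1}{55086}\right) = \left(-38242 + 59872\right) \left(- \frac{1}{55086}\right) = 21630 \left(- \frac{1}{55086}\right) = - \frac{3605}{9181}$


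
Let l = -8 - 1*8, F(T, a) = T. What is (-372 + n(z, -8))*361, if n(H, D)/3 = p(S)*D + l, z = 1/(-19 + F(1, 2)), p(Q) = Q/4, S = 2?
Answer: -155952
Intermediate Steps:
p(Q) = Q/4 (p(Q) = Q*(¼) = Q/4)
l = -16 (l = -8 - 8 = -16)
z = -1/18 (z = 1/(-19 + 1) = 1/(-18) = -1/18 ≈ -0.055556)
n(H, D) = -48 + 3*D/2 (n(H, D) = 3*(((¼)*2)*D - 16) = 3*(D/2 - 16) = 3*(-16 + D/2) = -48 + 3*D/2)
(-372 + n(z, -8))*361 = (-372 + (-48 + (3/2)*(-8)))*361 = (-372 + (-48 - 12))*361 = (-372 - 60)*361 = -432*361 = -155952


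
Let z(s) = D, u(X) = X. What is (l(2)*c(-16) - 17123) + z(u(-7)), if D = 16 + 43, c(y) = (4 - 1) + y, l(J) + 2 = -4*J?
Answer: -16934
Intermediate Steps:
l(J) = -2 - 4*J
c(y) = 3 + y
D = 59
z(s) = 59
(l(2)*c(-16) - 17123) + z(u(-7)) = ((-2 - 4*2)*(3 - 16) - 17123) + 59 = ((-2 - 8)*(-13) - 17123) + 59 = (-10*(-13) - 17123) + 59 = (130 - 17123) + 59 = -16993 + 59 = -16934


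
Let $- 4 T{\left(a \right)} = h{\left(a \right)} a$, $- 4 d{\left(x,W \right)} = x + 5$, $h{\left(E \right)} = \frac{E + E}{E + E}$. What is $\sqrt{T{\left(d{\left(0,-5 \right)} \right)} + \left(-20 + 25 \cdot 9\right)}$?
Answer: $\frac{3 \sqrt{365}}{4} \approx 14.329$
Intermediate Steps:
$h{\left(E \right)} = 1$ ($h{\left(E \right)} = \frac{2 E}{2 E} = 2 E \frac{1}{2 E} = 1$)
$d{\left(x,W \right)} = - \frac{5}{4} - \frac{x}{4}$ ($d{\left(x,W \right)} = - \frac{x + 5}{4} = - \frac{5 + x}{4} = - \frac{5}{4} - \frac{x}{4}$)
$T{\left(a \right)} = - \frac{a}{4}$ ($T{\left(a \right)} = - \frac{1 a}{4} = - \frac{a}{4}$)
$\sqrt{T{\left(d{\left(0,-5 \right)} \right)} + \left(-20 + 25 \cdot 9\right)} = \sqrt{- \frac{- \frac{5}{4} - 0}{4} + \left(-20 + 25 \cdot 9\right)} = \sqrt{- \frac{- \frac{5}{4} + 0}{4} + \left(-20 + 225\right)} = \sqrt{\left(- \frac{1}{4}\right) \left(- \frac{5}{4}\right) + 205} = \sqrt{\frac{5}{16} + 205} = \sqrt{\frac{3285}{16}} = \frac{3 \sqrt{365}}{4}$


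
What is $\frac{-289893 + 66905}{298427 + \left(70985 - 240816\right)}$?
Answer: $- \frac{55747}{32149} \approx -1.734$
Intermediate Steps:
$\frac{-289893 + 66905}{298427 + \left(70985 - 240816\right)} = - \frac{222988}{298427 - 169831} = - \frac{222988}{128596} = \left(-222988\right) \frac{1}{128596} = - \frac{55747}{32149}$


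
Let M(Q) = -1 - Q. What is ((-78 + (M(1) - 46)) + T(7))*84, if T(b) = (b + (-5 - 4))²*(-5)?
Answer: -12264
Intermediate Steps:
T(b) = -5*(-9 + b)² (T(b) = (b - 9)²*(-5) = (-9 + b)²*(-5) = -5*(-9 + b)²)
((-78 + (M(1) - 46)) + T(7))*84 = ((-78 + ((-1 - 1*1) - 46)) - 5*(-9 + 7)²)*84 = ((-78 + ((-1 - 1) - 46)) - 5*(-2)²)*84 = ((-78 + (-2 - 46)) - 5*4)*84 = ((-78 - 48) - 20)*84 = (-126 - 20)*84 = -146*84 = -12264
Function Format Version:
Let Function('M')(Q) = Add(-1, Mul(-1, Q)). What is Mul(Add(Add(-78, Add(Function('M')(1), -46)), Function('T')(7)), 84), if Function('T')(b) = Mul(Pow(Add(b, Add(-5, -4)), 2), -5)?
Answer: -12264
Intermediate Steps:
Function('T')(b) = Mul(-5, Pow(Add(-9, b), 2)) (Function('T')(b) = Mul(Pow(Add(b, -9), 2), -5) = Mul(Pow(Add(-9, b), 2), -5) = Mul(-5, Pow(Add(-9, b), 2)))
Mul(Add(Add(-78, Add(Function('M')(1), -46)), Function('T')(7)), 84) = Mul(Add(Add(-78, Add(Add(-1, Mul(-1, 1)), -46)), Mul(-5, Pow(Add(-9, 7), 2))), 84) = Mul(Add(Add(-78, Add(Add(-1, -1), -46)), Mul(-5, Pow(-2, 2))), 84) = Mul(Add(Add(-78, Add(-2, -46)), Mul(-5, 4)), 84) = Mul(Add(Add(-78, -48), -20), 84) = Mul(Add(-126, -20), 84) = Mul(-146, 84) = -12264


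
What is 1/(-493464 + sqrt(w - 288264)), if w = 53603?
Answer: -493464/243506953957 - 7*I*sqrt(4789)/243506953957 ≈ -2.0265e-6 - 1.9893e-9*I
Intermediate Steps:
1/(-493464 + sqrt(w - 288264)) = 1/(-493464 + sqrt(53603 - 288264)) = 1/(-493464 + sqrt(-234661)) = 1/(-493464 + 7*I*sqrt(4789))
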